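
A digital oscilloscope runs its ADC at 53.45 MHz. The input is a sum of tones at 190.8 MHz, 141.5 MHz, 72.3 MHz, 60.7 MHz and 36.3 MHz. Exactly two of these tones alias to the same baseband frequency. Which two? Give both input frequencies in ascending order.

72.3 MHz, 141.5 MHz

fs/2 = 26.725 MHz.
190.8 MHz mod fs = 30.45 MHz.
30.45 MHz > fs/2 = 26.725 MHz, folds to fs − 30.45 MHz = 23 MHz.
141.5 MHz mod fs = 34.6 MHz.
34.6 MHz > fs/2 = 26.725 MHz, folds to fs − 34.6 MHz = 18.85 MHz.
72.3 MHz mod fs = 18.85 MHz.
18.85 MHz ≤ fs/2 = 26.725 MHz, appears at 18.85 MHz.
60.7 MHz mod fs = 7.25 MHz.
7.25 MHz ≤ fs/2 = 26.725 MHz, appears at 7.25 MHz.
36.3 MHz > fs/2 = 26.725 MHz, folds to fs − 36.3 MHz = 17.15 MHz.
72.3 MHz and 141.5 MHz both map to 18.85 MHz.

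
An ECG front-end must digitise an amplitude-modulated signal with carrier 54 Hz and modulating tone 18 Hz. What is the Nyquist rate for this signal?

144 Hz

AM sidebands sit at fc ± fm = 36 Hz and 72 Hz.
Highest-frequency component: 72 Hz.
Nyquist rate = 2 × 72 Hz = 144 Hz.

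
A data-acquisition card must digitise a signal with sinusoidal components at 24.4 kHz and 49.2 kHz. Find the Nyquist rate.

98.4 kHz

Highest-frequency component: 49.2 kHz.
Nyquist rate = 2 × 49.2 kHz = 98.4 kHz.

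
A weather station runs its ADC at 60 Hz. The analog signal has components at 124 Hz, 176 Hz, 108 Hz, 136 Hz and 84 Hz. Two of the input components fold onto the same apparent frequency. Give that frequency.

4 Hz

fs/2 = 30 Hz.
124 Hz mod fs = 4 Hz.
4 Hz ≤ fs/2 = 30 Hz, appears at 4 Hz.
176 Hz mod fs = 56 Hz.
56 Hz > fs/2 = 30 Hz, folds to fs − 56 Hz = 4 Hz.
108 Hz mod fs = 48 Hz.
48 Hz > fs/2 = 30 Hz, folds to fs − 48 Hz = 12 Hz.
136 Hz mod fs = 16 Hz.
16 Hz ≤ fs/2 = 30 Hz, appears at 16 Hz.
84 Hz mod fs = 24 Hz.
24 Hz ≤ fs/2 = 30 Hz, appears at 24 Hz.
124 Hz and 176 Hz both map to 4 Hz.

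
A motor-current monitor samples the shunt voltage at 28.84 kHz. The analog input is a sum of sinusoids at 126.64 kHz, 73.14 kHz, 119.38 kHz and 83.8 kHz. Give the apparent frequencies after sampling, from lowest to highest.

fs/2 = 14.42 kHz.
126.64 kHz mod fs = 11.28 kHz.
11.28 kHz ≤ fs/2 = 14.42 kHz, appears at 11.28 kHz.
73.14 kHz mod fs = 15.46 kHz.
15.46 kHz > fs/2 = 14.42 kHz, folds to fs − 15.46 kHz = 13.38 kHz.
119.38 kHz mod fs = 4.02 kHz.
4.02 kHz ≤ fs/2 = 14.42 kHz, appears at 4.02 kHz.
83.8 kHz mod fs = 26.12 kHz.
26.12 kHz > fs/2 = 14.42 kHz, folds to fs − 26.12 kHz = 2.72 kHz.
Distinct values: {2.72 kHz, 4.02 kHz, 11.28 kHz, 13.38 kHz}.

2.72 kHz, 4.02 kHz, 11.28 kHz, 13.38 kHz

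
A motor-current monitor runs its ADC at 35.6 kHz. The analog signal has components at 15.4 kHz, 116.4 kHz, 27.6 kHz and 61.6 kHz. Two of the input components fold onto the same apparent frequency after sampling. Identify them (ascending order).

fs/2 = 17.8 kHz.
15.4 kHz ≤ fs/2 = 17.8 kHz, passes unchanged.
116.4 kHz mod fs = 9.6 kHz.
9.6 kHz ≤ fs/2 = 17.8 kHz, appears at 9.6 kHz.
27.6 kHz > fs/2 = 17.8 kHz, folds to fs − 27.6 kHz = 8 kHz.
61.6 kHz mod fs = 26 kHz.
26 kHz > fs/2 = 17.8 kHz, folds to fs − 26 kHz = 9.6 kHz.
61.6 kHz and 116.4 kHz both map to 9.6 kHz.

61.6 kHz, 116.4 kHz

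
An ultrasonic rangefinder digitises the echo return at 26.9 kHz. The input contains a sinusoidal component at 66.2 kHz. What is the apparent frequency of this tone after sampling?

66.2 kHz mod fs = 12.4 kHz.
12.4 kHz ≤ fs/2 = 13.45 kHz, appears at 12.4 kHz.

12.4 kHz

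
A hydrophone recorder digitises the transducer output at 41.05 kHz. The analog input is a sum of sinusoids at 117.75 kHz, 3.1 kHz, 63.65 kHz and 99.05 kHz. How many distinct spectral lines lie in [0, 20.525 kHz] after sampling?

4

fs/2 = 20.525 kHz.
117.75 kHz mod fs = 35.65 kHz.
35.65 kHz > fs/2 = 20.525 kHz, folds to fs − 35.65 kHz = 5.4 kHz.
3.1 kHz ≤ fs/2 = 20.525 kHz, passes unchanged.
63.65 kHz mod fs = 22.6 kHz.
22.6 kHz > fs/2 = 20.525 kHz, folds to fs − 22.6 kHz = 18.45 kHz.
99.05 kHz mod fs = 16.95 kHz.
16.95 kHz ≤ fs/2 = 20.525 kHz, appears at 16.95 kHz.
Distinct values: {3.1 kHz, 5.4 kHz, 16.95 kHz, 18.45 kHz} → 4.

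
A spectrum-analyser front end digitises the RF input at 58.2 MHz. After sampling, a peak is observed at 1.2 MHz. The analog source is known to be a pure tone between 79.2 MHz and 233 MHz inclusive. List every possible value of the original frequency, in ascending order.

Frequencies that alias to 1.2 MHz are k·fs ± 1.2 MHz for integer k ≥ 0.
k=0: 1.2 MHz.
k=1: 57 MHz, 59.4 MHz.
k=2: 115.2 MHz, 117.6 MHz.
k=3: 173.4 MHz, 175.8 MHz.
k=4: 231.6 MHz, 234 MHz.
k=5: 289.8 MHz, 292.2 MHz.
Within [79.2 MHz, 233 MHz]: 115.2 MHz, 117.6 MHz, 173.4 MHz, 175.8 MHz, 231.6 MHz.

115.2 MHz, 117.6 MHz, 173.4 MHz, 175.8 MHz, 231.6 MHz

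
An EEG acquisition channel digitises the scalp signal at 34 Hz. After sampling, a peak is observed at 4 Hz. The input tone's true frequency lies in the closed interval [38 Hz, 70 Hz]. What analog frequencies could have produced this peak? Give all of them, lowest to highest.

Frequencies that alias to 4 Hz are k·fs ± 4 Hz for integer k ≥ 0.
k=0: 4 Hz.
k=1: 30 Hz, 38 Hz.
k=2: 64 Hz, 72 Hz.
k=3: 98 Hz, 106 Hz.
Within [38 Hz, 70 Hz]: 38 Hz, 64 Hz.

38 Hz, 64 Hz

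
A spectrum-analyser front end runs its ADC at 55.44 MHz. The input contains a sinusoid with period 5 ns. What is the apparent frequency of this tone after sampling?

T = 5 ns → f = 1/T = 200 MHz.
200 MHz mod fs = 33.68 MHz.
33.68 MHz > fs/2 = 27.72 MHz, folds to fs − 33.68 MHz = 21.76 MHz.

21.76 MHz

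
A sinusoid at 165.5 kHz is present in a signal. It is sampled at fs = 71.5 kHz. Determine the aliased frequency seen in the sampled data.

22.5 kHz

165.5 kHz mod fs = 22.5 kHz.
22.5 kHz ≤ fs/2 = 35.75 kHz, appears at 22.5 kHz.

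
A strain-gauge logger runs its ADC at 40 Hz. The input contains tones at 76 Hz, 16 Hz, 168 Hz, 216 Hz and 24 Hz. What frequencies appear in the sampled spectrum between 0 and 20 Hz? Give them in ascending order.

4 Hz, 8 Hz, 16 Hz

fs/2 = 20 Hz.
76 Hz mod fs = 36 Hz.
36 Hz > fs/2 = 20 Hz, folds to fs − 36 Hz = 4 Hz.
16 Hz ≤ fs/2 = 20 Hz, passes unchanged.
168 Hz mod fs = 8 Hz.
8 Hz ≤ fs/2 = 20 Hz, appears at 8 Hz.
216 Hz mod fs = 16 Hz.
16 Hz ≤ fs/2 = 20 Hz, appears at 16 Hz.
24 Hz > fs/2 = 20 Hz, folds to fs − 24 Hz = 16 Hz.
Distinct values: {4 Hz, 8 Hz, 16 Hz}.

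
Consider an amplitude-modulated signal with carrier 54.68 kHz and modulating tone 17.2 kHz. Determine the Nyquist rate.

AM sidebands sit at fc ± fm = 37.48 kHz and 71.88 kHz.
Highest-frequency component: 71.88 kHz.
Nyquist rate = 2 × 71.88 kHz = 143.76 kHz.

143.76 kHz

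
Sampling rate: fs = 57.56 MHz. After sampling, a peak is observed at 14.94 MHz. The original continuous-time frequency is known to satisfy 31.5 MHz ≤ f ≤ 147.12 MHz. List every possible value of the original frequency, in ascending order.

Frequencies that alias to 14.94 MHz are k·fs ± 14.94 MHz for integer k ≥ 0.
k=0: 14.94 MHz.
k=1: 42.62 MHz, 72.5 MHz.
k=2: 100.18 MHz, 130.06 MHz.
k=3: 157.74 MHz, 187.62 MHz.
Within [31.5 MHz, 147.12 MHz]: 42.62 MHz, 72.5 MHz, 100.18 MHz, 130.06 MHz.

42.62 MHz, 72.5 MHz, 100.18 MHz, 130.06 MHz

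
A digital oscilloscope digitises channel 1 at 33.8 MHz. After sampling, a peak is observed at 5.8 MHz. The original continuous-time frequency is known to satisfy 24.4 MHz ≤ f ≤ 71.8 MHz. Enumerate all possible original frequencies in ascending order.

Frequencies that alias to 5.8 MHz are k·fs ± 5.8 MHz for integer k ≥ 0.
k=0: 5.8 MHz.
k=1: 28 MHz, 39.6 MHz.
k=2: 61.8 MHz, 73.4 MHz.
k=3: 95.6 MHz, 107.2 MHz.
Within [24.4 MHz, 71.8 MHz]: 28 MHz, 39.6 MHz, 61.8 MHz.

28 MHz, 39.6 MHz, 61.8 MHz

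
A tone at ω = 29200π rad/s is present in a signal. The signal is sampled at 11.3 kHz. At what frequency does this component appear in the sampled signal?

3.3 kHz

ω = 29200π rad/s → f = ω/(2π) = 14600 Hz = 14.6 kHz.
14.6 kHz mod fs = 3.3 kHz.
3.3 kHz ≤ fs/2 = 5.65 kHz, appears at 3.3 kHz.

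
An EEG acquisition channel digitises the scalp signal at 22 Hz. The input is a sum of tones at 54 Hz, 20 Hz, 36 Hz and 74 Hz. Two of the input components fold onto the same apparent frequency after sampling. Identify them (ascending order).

36 Hz, 74 Hz

fs/2 = 11 Hz.
54 Hz mod fs = 10 Hz.
10 Hz ≤ fs/2 = 11 Hz, appears at 10 Hz.
20 Hz > fs/2 = 11 Hz, folds to fs − 20 Hz = 2 Hz.
36 Hz mod fs = 14 Hz.
14 Hz > fs/2 = 11 Hz, folds to fs − 14 Hz = 8 Hz.
74 Hz mod fs = 8 Hz.
8 Hz ≤ fs/2 = 11 Hz, appears at 8 Hz.
36 Hz and 74 Hz both map to 8 Hz.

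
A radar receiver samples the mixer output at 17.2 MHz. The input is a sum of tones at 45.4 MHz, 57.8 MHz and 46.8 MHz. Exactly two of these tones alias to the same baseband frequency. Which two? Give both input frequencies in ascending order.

fs/2 = 8.6 MHz.
45.4 MHz mod fs = 11 MHz.
11 MHz > fs/2 = 8.6 MHz, folds to fs − 11 MHz = 6.2 MHz.
57.8 MHz mod fs = 6.2 MHz.
6.2 MHz ≤ fs/2 = 8.6 MHz, appears at 6.2 MHz.
46.8 MHz mod fs = 12.4 MHz.
12.4 MHz > fs/2 = 8.6 MHz, folds to fs − 12.4 MHz = 4.8 MHz.
45.4 MHz and 57.8 MHz both map to 6.2 MHz.

45.4 MHz, 57.8 MHz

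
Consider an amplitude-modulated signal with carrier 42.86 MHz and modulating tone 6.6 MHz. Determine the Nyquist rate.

98.92 MHz

AM sidebands sit at fc ± fm = 36.26 MHz and 49.46 MHz.
Highest-frequency component: 49.46 MHz.
Nyquist rate = 2 × 49.46 MHz = 98.92 MHz.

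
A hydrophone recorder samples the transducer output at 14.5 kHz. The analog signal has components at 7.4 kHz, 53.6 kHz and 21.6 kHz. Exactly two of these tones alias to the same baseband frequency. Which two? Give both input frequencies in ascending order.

7.4 kHz, 21.6 kHz

fs/2 = 7.25 kHz.
7.4 kHz > fs/2 = 7.25 kHz, folds to fs − 7.4 kHz = 7.1 kHz.
53.6 kHz mod fs = 10.1 kHz.
10.1 kHz > fs/2 = 7.25 kHz, folds to fs − 10.1 kHz = 4.4 kHz.
21.6 kHz mod fs = 7.1 kHz.
7.1 kHz ≤ fs/2 = 7.25 kHz, appears at 7.1 kHz.
7.4 kHz and 21.6 kHz both map to 7.1 kHz.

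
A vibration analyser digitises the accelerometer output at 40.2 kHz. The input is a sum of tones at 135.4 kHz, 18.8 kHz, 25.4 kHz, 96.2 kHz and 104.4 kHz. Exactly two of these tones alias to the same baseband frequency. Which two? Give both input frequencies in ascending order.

fs/2 = 20.1 kHz.
135.4 kHz mod fs = 14.8 kHz.
14.8 kHz ≤ fs/2 = 20.1 kHz, appears at 14.8 kHz.
18.8 kHz ≤ fs/2 = 20.1 kHz, passes unchanged.
25.4 kHz > fs/2 = 20.1 kHz, folds to fs − 25.4 kHz = 14.8 kHz.
96.2 kHz mod fs = 15.8 kHz.
15.8 kHz ≤ fs/2 = 20.1 kHz, appears at 15.8 kHz.
104.4 kHz mod fs = 24 kHz.
24 kHz > fs/2 = 20.1 kHz, folds to fs − 24 kHz = 16.2 kHz.
25.4 kHz and 135.4 kHz both map to 14.8 kHz.

25.4 kHz, 135.4 kHz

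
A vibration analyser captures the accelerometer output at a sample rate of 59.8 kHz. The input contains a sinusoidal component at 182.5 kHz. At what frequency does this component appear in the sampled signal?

3.1 kHz

182.5 kHz mod fs = 3.1 kHz.
3.1 kHz ≤ fs/2 = 29.9 kHz, appears at 3.1 kHz.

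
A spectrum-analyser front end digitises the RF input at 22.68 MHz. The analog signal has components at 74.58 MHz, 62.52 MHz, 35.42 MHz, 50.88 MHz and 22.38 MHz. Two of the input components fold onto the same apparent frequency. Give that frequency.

5.52 MHz

fs/2 = 11.34 MHz.
74.58 MHz mod fs = 6.54 MHz.
6.54 MHz ≤ fs/2 = 11.34 MHz, appears at 6.54 MHz.
62.52 MHz mod fs = 17.16 MHz.
17.16 MHz > fs/2 = 11.34 MHz, folds to fs − 17.16 MHz = 5.52 MHz.
35.42 MHz mod fs = 12.74 MHz.
12.74 MHz > fs/2 = 11.34 MHz, folds to fs − 12.74 MHz = 9.94 MHz.
50.88 MHz mod fs = 5.52 MHz.
5.52 MHz ≤ fs/2 = 11.34 MHz, appears at 5.52 MHz.
22.38 MHz > fs/2 = 11.34 MHz, folds to fs − 22.38 MHz = 0.3 MHz.
50.88 MHz and 62.52 MHz both map to 5.52 MHz.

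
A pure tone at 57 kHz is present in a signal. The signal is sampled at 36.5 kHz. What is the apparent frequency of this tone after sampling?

16 kHz

57 kHz mod fs = 20.5 kHz.
20.5 kHz > fs/2 = 18.25 kHz, folds to fs − 20.5 kHz = 16 kHz.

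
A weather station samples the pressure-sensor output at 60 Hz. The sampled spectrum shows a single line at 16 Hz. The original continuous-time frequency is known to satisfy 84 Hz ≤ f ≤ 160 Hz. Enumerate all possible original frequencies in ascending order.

Frequencies that alias to 16 Hz are k·fs ± 16 Hz for integer k ≥ 0.
k=0: 16 Hz.
k=1: 44 Hz, 76 Hz.
k=2: 104 Hz, 136 Hz.
k=3: 164 Hz, 196 Hz.
Within [84 Hz, 160 Hz]: 104 Hz, 136 Hz.

104 Hz, 136 Hz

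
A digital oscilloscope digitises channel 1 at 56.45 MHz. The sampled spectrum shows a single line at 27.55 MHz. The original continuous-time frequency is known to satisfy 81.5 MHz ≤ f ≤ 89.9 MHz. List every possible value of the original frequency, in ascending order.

84 MHz, 85.35 MHz

Frequencies that alias to 27.55 MHz are k·fs ± 27.55 MHz for integer k ≥ 0.
k=0: 27.55 MHz.
k=1: 28.9 MHz, 84 MHz.
k=2: 85.35 MHz, 140.45 MHz.
k=3: 141.8 MHz, 196.9 MHz.
Within [81.5 MHz, 89.9 MHz]: 84 MHz, 85.35 MHz.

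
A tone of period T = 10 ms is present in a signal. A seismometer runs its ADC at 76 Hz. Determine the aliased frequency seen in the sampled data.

24 Hz

T = 10 ms → f = 1/T = 100 Hz.
100 Hz mod fs = 24 Hz.
24 Hz ≤ fs/2 = 38 Hz, appears at 24 Hz.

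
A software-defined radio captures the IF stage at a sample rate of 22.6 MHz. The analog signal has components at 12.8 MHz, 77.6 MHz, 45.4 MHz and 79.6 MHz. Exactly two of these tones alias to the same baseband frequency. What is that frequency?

fs/2 = 11.3 MHz.
12.8 MHz > fs/2 = 11.3 MHz, folds to fs − 12.8 MHz = 9.8 MHz.
77.6 MHz mod fs = 9.8 MHz.
9.8 MHz ≤ fs/2 = 11.3 MHz, appears at 9.8 MHz.
45.4 MHz mod fs = 0.2 MHz.
0.2 MHz ≤ fs/2 = 11.3 MHz, appears at 0.2 MHz.
79.6 MHz mod fs = 11.8 MHz.
11.8 MHz > fs/2 = 11.3 MHz, folds to fs − 11.8 MHz = 10.8 MHz.
12.8 MHz and 77.6 MHz both map to 9.8 MHz.

9.8 MHz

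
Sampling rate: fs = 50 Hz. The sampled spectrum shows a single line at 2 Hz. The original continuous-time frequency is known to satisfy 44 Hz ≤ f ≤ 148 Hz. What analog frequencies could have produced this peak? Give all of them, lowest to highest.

Frequencies that alias to 2 Hz are k·fs ± 2 Hz for integer k ≥ 0.
k=0: 2 Hz.
k=1: 48 Hz, 52 Hz.
k=2: 98 Hz, 102 Hz.
k=3: 148 Hz, 152 Hz.
k=4: 198 Hz, 202 Hz.
Within [44 Hz, 148 Hz]: 48 Hz, 52 Hz, 98 Hz, 102 Hz, 148 Hz.

48 Hz, 52 Hz, 98 Hz, 102 Hz, 148 Hz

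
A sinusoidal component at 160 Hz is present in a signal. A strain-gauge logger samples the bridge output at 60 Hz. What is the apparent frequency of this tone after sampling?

20 Hz

160 Hz mod fs = 40 Hz.
40 Hz > fs/2 = 30 Hz, folds to fs − 40 Hz = 20 Hz.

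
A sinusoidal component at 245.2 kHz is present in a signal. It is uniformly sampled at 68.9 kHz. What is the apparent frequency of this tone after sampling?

30.4 kHz

245.2 kHz mod fs = 38.5 kHz.
38.5 kHz > fs/2 = 34.45 kHz, folds to fs − 38.5 kHz = 30.4 kHz.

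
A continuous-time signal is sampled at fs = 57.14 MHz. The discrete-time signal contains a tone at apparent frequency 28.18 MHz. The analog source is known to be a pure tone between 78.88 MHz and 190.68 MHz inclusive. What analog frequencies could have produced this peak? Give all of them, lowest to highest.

85.32 MHz, 86.1 MHz, 142.46 MHz, 143.24 MHz

Frequencies that alias to 28.18 MHz are k·fs ± 28.18 MHz for integer k ≥ 0.
k=0: 28.18 MHz.
k=1: 28.96 MHz, 85.32 MHz.
k=2: 86.1 MHz, 142.46 MHz.
k=3: 143.24 MHz, 199.6 MHz.
k=4: 200.38 MHz, 256.74 MHz.
Within [78.88 MHz, 190.68 MHz]: 85.32 MHz, 86.1 MHz, 142.46 MHz, 143.24 MHz.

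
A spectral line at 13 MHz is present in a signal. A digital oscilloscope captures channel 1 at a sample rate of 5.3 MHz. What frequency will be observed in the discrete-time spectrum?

13 MHz mod fs = 2.4 MHz.
2.4 MHz ≤ fs/2 = 2.65 MHz, appears at 2.4 MHz.

2.4 MHz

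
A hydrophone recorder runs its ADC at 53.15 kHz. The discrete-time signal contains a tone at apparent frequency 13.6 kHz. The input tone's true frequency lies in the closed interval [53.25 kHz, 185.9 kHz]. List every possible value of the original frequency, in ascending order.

66.75 kHz, 92.7 kHz, 119.9 kHz, 145.85 kHz, 173.05 kHz

Frequencies that alias to 13.6 kHz are k·fs ± 13.6 kHz for integer k ≥ 0.
k=0: 13.6 kHz.
k=1: 39.55 kHz, 66.75 kHz.
k=2: 92.7 kHz, 119.9 kHz.
k=3: 145.85 kHz, 173.05 kHz.
k=4: 199 kHz, 226.2 kHz.
Within [53.25 kHz, 185.9 kHz]: 66.75 kHz, 92.7 kHz, 119.9 kHz, 145.85 kHz, 173.05 kHz.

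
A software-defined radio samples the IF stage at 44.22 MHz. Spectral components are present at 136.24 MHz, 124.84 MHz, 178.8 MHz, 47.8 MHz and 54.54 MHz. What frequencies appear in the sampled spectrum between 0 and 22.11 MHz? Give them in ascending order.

1.92 MHz, 3.58 MHz, 7.82 MHz, 10.32 MHz

fs/2 = 22.11 MHz.
136.24 MHz mod fs = 3.58 MHz.
3.58 MHz ≤ fs/2 = 22.11 MHz, appears at 3.58 MHz.
124.84 MHz mod fs = 36.4 MHz.
36.4 MHz > fs/2 = 22.11 MHz, folds to fs − 36.4 MHz = 7.82 MHz.
178.8 MHz mod fs = 1.92 MHz.
1.92 MHz ≤ fs/2 = 22.11 MHz, appears at 1.92 MHz.
47.8 MHz mod fs = 3.58 MHz.
3.58 MHz ≤ fs/2 = 22.11 MHz, appears at 3.58 MHz.
54.54 MHz mod fs = 10.32 MHz.
10.32 MHz ≤ fs/2 = 22.11 MHz, appears at 10.32 MHz.
Distinct values: {1.92 MHz, 3.58 MHz, 7.82 MHz, 10.32 MHz}.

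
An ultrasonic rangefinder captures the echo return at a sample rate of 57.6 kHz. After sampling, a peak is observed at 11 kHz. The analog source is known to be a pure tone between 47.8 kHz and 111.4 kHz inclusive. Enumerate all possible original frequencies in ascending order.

68.6 kHz, 104.2 kHz

Frequencies that alias to 11 kHz are k·fs ± 11 kHz for integer k ≥ 0.
k=0: 11 kHz.
k=1: 46.6 kHz, 68.6 kHz.
k=2: 104.2 kHz, 126.2 kHz.
k=3: 161.8 kHz, 183.8 kHz.
Within [47.8 kHz, 111.4 kHz]: 68.6 kHz, 104.2 kHz.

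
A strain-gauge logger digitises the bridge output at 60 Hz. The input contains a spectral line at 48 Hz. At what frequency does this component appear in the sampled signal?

48 Hz > fs/2 = 30 Hz, folds to fs − 48 Hz = 12 Hz.

12 Hz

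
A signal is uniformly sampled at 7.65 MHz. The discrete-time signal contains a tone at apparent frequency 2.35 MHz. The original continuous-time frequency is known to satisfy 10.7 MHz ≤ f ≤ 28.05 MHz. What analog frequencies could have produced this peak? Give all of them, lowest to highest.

Frequencies that alias to 2.35 MHz are k·fs ± 2.35 MHz for integer k ≥ 0.
k=0: 2.35 MHz.
k=1: 5.3 MHz, 10 MHz.
k=2: 12.95 MHz, 17.65 MHz.
k=3: 20.6 MHz, 25.3 MHz.
k=4: 28.25 MHz, 32.95 MHz.
Within [10.7 MHz, 28.05 MHz]: 12.95 MHz, 17.65 MHz, 20.6 MHz, 25.3 MHz.

12.95 MHz, 17.65 MHz, 20.6 MHz, 25.3 MHz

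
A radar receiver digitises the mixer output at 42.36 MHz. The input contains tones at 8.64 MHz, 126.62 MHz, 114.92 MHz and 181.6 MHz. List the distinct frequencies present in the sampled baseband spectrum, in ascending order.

fs/2 = 21.18 MHz.
8.64 MHz ≤ fs/2 = 21.18 MHz, passes unchanged.
126.62 MHz mod fs = 41.9 MHz.
41.9 MHz > fs/2 = 21.18 MHz, folds to fs − 41.9 MHz = 0.46 MHz.
114.92 MHz mod fs = 30.2 MHz.
30.2 MHz > fs/2 = 21.18 MHz, folds to fs − 30.2 MHz = 12.16 MHz.
181.6 MHz mod fs = 12.16 MHz.
12.16 MHz ≤ fs/2 = 21.18 MHz, appears at 12.16 MHz.
Distinct values: {0.46 MHz, 8.64 MHz, 12.16 MHz}.

0.46 MHz, 8.64 MHz, 12.16 MHz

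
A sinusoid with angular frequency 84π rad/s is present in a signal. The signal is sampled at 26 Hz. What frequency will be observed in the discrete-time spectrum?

10 Hz

ω = 84π rad/s → f = ω/(2π) = 42 Hz.
42 Hz mod fs = 16 Hz.
16 Hz > fs/2 = 13 Hz, folds to fs − 16 Hz = 10 Hz.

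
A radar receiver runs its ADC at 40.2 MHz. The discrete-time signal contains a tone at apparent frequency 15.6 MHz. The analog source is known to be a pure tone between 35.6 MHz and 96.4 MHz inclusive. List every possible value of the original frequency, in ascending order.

Frequencies that alias to 15.6 MHz are k·fs ± 15.6 MHz for integer k ≥ 0.
k=0: 15.6 MHz.
k=1: 24.6 MHz, 55.8 MHz.
k=2: 64.8 MHz, 96 MHz.
k=3: 105 MHz, 136.2 MHz.
Within [35.6 MHz, 96.4 MHz]: 55.8 MHz, 64.8 MHz, 96 MHz.

55.8 MHz, 64.8 MHz, 96 MHz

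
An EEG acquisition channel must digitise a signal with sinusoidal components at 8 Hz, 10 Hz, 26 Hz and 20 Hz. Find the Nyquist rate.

Highest-frequency component: 26 Hz.
Nyquist rate = 2 × 26 Hz = 52 Hz.

52 Hz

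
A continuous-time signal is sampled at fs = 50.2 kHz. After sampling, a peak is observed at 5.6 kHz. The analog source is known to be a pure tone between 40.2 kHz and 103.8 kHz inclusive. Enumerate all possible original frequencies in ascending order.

44.6 kHz, 55.8 kHz, 94.8 kHz

Frequencies that alias to 5.6 kHz are k·fs ± 5.6 kHz for integer k ≥ 0.
k=0: 5.6 kHz.
k=1: 44.6 kHz, 55.8 kHz.
k=2: 94.8 kHz, 106 kHz.
k=3: 145 kHz, 156.2 kHz.
Within [40.2 kHz, 103.8 kHz]: 44.6 kHz, 55.8 kHz, 94.8 kHz.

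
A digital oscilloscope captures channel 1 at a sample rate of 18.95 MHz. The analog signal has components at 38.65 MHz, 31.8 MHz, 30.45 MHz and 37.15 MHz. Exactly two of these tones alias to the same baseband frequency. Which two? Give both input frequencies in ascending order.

fs/2 = 9.475 MHz.
38.65 MHz mod fs = 0.75 MHz.
0.75 MHz ≤ fs/2 = 9.475 MHz, appears at 0.75 MHz.
31.8 MHz mod fs = 12.85 MHz.
12.85 MHz > fs/2 = 9.475 MHz, folds to fs − 12.85 MHz = 6.1 MHz.
30.45 MHz mod fs = 11.5 MHz.
11.5 MHz > fs/2 = 9.475 MHz, folds to fs − 11.5 MHz = 7.45 MHz.
37.15 MHz mod fs = 18.2 MHz.
18.2 MHz > fs/2 = 9.475 MHz, folds to fs − 18.2 MHz = 0.75 MHz.
37.15 MHz and 38.65 MHz both map to 0.75 MHz.

37.15 MHz, 38.65 MHz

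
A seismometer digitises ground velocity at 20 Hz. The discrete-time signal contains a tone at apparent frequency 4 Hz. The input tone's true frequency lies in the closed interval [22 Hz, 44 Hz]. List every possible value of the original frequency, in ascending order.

24 Hz, 36 Hz, 44 Hz

Frequencies that alias to 4 Hz are k·fs ± 4 Hz for integer k ≥ 0.
k=0: 4 Hz.
k=1: 16 Hz, 24 Hz.
k=2: 36 Hz, 44 Hz.
k=3: 56 Hz, 64 Hz.
Within [22 Hz, 44 Hz]: 24 Hz, 36 Hz, 44 Hz.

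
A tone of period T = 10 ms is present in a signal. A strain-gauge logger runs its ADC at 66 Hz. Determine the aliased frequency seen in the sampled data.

T = 10 ms → f = 1/T = 100 Hz.
100 Hz mod fs = 34 Hz.
34 Hz > fs/2 = 33 Hz, folds to fs − 34 Hz = 32 Hz.

32 Hz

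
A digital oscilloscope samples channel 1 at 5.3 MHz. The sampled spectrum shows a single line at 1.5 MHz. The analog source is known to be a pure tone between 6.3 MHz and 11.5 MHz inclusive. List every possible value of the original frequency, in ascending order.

6.8 MHz, 9.1 MHz

Frequencies that alias to 1.5 MHz are k·fs ± 1.5 MHz for integer k ≥ 0.
k=0: 1.5 MHz.
k=1: 3.8 MHz, 6.8 MHz.
k=2: 9.1 MHz, 12.1 MHz.
k=3: 14.4 MHz, 17.4 MHz.
Within [6.3 MHz, 11.5 MHz]: 6.8 MHz, 9.1 MHz.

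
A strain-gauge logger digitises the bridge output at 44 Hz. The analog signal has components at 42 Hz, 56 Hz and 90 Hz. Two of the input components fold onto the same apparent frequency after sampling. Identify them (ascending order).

42 Hz, 90 Hz

fs/2 = 22 Hz.
42 Hz > fs/2 = 22 Hz, folds to fs − 42 Hz = 2 Hz.
56 Hz mod fs = 12 Hz.
12 Hz ≤ fs/2 = 22 Hz, appears at 12 Hz.
90 Hz mod fs = 2 Hz.
2 Hz ≤ fs/2 = 22 Hz, appears at 2 Hz.
42 Hz and 90 Hz both map to 2 Hz.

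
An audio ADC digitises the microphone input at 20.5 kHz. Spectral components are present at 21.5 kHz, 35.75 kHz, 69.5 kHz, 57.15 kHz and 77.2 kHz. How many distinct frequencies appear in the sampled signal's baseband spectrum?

fs/2 = 10.25 kHz.
21.5 kHz mod fs = 1 kHz.
1 kHz ≤ fs/2 = 10.25 kHz, appears at 1 kHz.
35.75 kHz mod fs = 15.25 kHz.
15.25 kHz > fs/2 = 10.25 kHz, folds to fs − 15.25 kHz = 5.25 kHz.
69.5 kHz mod fs = 8 kHz.
8 kHz ≤ fs/2 = 10.25 kHz, appears at 8 kHz.
57.15 kHz mod fs = 16.15 kHz.
16.15 kHz > fs/2 = 10.25 kHz, folds to fs − 16.15 kHz = 4.35 kHz.
77.2 kHz mod fs = 15.7 kHz.
15.7 kHz > fs/2 = 10.25 kHz, folds to fs − 15.7 kHz = 4.8 kHz.
Distinct values: {1 kHz, 4.35 kHz, 4.8 kHz, 5.25 kHz, 8 kHz} → 5.

5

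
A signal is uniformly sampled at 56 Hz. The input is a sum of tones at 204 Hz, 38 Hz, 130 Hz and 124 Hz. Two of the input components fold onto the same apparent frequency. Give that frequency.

fs/2 = 28 Hz.
204 Hz mod fs = 36 Hz.
36 Hz > fs/2 = 28 Hz, folds to fs − 36 Hz = 20 Hz.
38 Hz > fs/2 = 28 Hz, folds to fs − 38 Hz = 18 Hz.
130 Hz mod fs = 18 Hz.
18 Hz ≤ fs/2 = 28 Hz, appears at 18 Hz.
124 Hz mod fs = 12 Hz.
12 Hz ≤ fs/2 = 28 Hz, appears at 12 Hz.
38 Hz and 130 Hz both map to 18 Hz.

18 Hz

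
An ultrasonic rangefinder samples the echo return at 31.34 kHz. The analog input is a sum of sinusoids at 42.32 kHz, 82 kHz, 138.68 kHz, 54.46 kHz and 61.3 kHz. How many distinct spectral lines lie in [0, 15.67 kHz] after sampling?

fs/2 = 15.67 kHz.
42.32 kHz mod fs = 10.98 kHz.
10.98 kHz ≤ fs/2 = 15.67 kHz, appears at 10.98 kHz.
82 kHz mod fs = 19.32 kHz.
19.32 kHz > fs/2 = 15.67 kHz, folds to fs − 19.32 kHz = 12.02 kHz.
138.68 kHz mod fs = 13.32 kHz.
13.32 kHz ≤ fs/2 = 15.67 kHz, appears at 13.32 kHz.
54.46 kHz mod fs = 23.12 kHz.
23.12 kHz > fs/2 = 15.67 kHz, folds to fs − 23.12 kHz = 8.22 kHz.
61.3 kHz mod fs = 29.96 kHz.
29.96 kHz > fs/2 = 15.67 kHz, folds to fs − 29.96 kHz = 1.38 kHz.
Distinct values: {1.38 kHz, 8.22 kHz, 10.98 kHz, 12.02 kHz, 13.32 kHz} → 5.

5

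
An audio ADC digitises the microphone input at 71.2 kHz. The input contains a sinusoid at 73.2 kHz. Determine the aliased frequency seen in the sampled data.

73.2 kHz mod fs = 2 kHz.
2 kHz ≤ fs/2 = 35.6 kHz, appears at 2 kHz.

2 kHz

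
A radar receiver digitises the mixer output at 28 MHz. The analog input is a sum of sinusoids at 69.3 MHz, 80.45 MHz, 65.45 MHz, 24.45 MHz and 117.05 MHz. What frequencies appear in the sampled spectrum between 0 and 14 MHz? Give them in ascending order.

3.55 MHz, 5.05 MHz, 9.45 MHz, 13.3 MHz

fs/2 = 14 MHz.
69.3 MHz mod fs = 13.3 MHz.
13.3 MHz ≤ fs/2 = 14 MHz, appears at 13.3 MHz.
80.45 MHz mod fs = 24.45 MHz.
24.45 MHz > fs/2 = 14 MHz, folds to fs − 24.45 MHz = 3.55 MHz.
65.45 MHz mod fs = 9.45 MHz.
9.45 MHz ≤ fs/2 = 14 MHz, appears at 9.45 MHz.
24.45 MHz > fs/2 = 14 MHz, folds to fs − 24.45 MHz = 3.55 MHz.
117.05 MHz mod fs = 5.05 MHz.
5.05 MHz ≤ fs/2 = 14 MHz, appears at 5.05 MHz.
Distinct values: {3.55 MHz, 5.05 MHz, 9.45 MHz, 13.3 MHz}.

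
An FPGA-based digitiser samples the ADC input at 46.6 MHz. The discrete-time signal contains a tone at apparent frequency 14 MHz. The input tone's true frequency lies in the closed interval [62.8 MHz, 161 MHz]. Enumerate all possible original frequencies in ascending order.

Frequencies that alias to 14 MHz are k·fs ± 14 MHz for integer k ≥ 0.
k=0: 14 MHz.
k=1: 32.6 MHz, 60.6 MHz.
k=2: 79.2 MHz, 107.2 MHz.
k=3: 125.8 MHz, 153.8 MHz.
k=4: 172.4 MHz, 200.4 MHz.
Within [62.8 MHz, 161 MHz]: 79.2 MHz, 107.2 MHz, 125.8 MHz, 153.8 MHz.

79.2 MHz, 107.2 MHz, 125.8 MHz, 153.8 MHz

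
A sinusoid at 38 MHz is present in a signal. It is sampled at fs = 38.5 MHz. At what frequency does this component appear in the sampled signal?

38 MHz > fs/2 = 19.25 MHz, folds to fs − 38 MHz = 0.5 MHz.

0.5 MHz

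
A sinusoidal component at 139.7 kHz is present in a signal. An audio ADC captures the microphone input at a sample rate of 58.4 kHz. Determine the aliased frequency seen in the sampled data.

139.7 kHz mod fs = 22.9 kHz.
22.9 kHz ≤ fs/2 = 29.2 kHz, appears at 22.9 kHz.

22.9 kHz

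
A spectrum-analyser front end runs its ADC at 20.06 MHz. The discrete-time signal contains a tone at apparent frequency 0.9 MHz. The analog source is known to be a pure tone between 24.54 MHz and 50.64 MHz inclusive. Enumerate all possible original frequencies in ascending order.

Frequencies that alias to 0.9 MHz are k·fs ± 0.9 MHz for integer k ≥ 0.
k=0: 0.9 MHz.
k=1: 19.16 MHz, 20.96 MHz.
k=2: 39.22 MHz, 41.02 MHz.
k=3: 59.28 MHz, 61.08 MHz.
Within [24.54 MHz, 50.64 MHz]: 39.22 MHz, 41.02 MHz.

39.22 MHz, 41.02 MHz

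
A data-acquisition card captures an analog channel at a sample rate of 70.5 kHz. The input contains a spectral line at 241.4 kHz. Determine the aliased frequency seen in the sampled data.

29.9 kHz

241.4 kHz mod fs = 29.9 kHz.
29.9 kHz ≤ fs/2 = 35.25 kHz, appears at 29.9 kHz.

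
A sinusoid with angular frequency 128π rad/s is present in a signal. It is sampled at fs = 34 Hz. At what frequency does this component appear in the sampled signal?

ω = 128π rad/s → f = ω/(2π) = 64 Hz.
64 Hz mod fs = 30 Hz.
30 Hz > fs/2 = 17 Hz, folds to fs − 30 Hz = 4 Hz.

4 Hz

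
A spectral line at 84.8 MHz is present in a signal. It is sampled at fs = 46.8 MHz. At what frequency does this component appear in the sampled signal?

8.8 MHz

84.8 MHz mod fs = 38 MHz.
38 MHz > fs/2 = 23.4 MHz, folds to fs − 38 MHz = 8.8 MHz.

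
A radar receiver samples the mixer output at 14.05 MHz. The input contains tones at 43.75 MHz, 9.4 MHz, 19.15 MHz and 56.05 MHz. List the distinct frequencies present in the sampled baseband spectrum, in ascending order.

0.15 MHz, 1.6 MHz, 4.65 MHz, 5.1 MHz

fs/2 = 7.025 MHz.
43.75 MHz mod fs = 1.6 MHz.
1.6 MHz ≤ fs/2 = 7.025 MHz, appears at 1.6 MHz.
9.4 MHz > fs/2 = 7.025 MHz, folds to fs − 9.4 MHz = 4.65 MHz.
19.15 MHz mod fs = 5.1 MHz.
5.1 MHz ≤ fs/2 = 7.025 MHz, appears at 5.1 MHz.
56.05 MHz mod fs = 13.9 MHz.
13.9 MHz > fs/2 = 7.025 MHz, folds to fs − 13.9 MHz = 0.15 MHz.
Distinct values: {0.15 MHz, 1.6 MHz, 4.65 MHz, 5.1 MHz}.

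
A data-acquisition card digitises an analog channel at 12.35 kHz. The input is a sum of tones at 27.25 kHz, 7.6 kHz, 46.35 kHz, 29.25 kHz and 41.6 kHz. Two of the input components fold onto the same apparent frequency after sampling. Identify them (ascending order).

fs/2 = 6.175 kHz.
27.25 kHz mod fs = 2.55 kHz.
2.55 kHz ≤ fs/2 = 6.175 kHz, appears at 2.55 kHz.
7.6 kHz > fs/2 = 6.175 kHz, folds to fs − 7.6 kHz = 4.75 kHz.
46.35 kHz mod fs = 9.3 kHz.
9.3 kHz > fs/2 = 6.175 kHz, folds to fs − 9.3 kHz = 3.05 kHz.
29.25 kHz mod fs = 4.55 kHz.
4.55 kHz ≤ fs/2 = 6.175 kHz, appears at 4.55 kHz.
41.6 kHz mod fs = 4.55 kHz.
4.55 kHz ≤ fs/2 = 6.175 kHz, appears at 4.55 kHz.
29.25 kHz and 41.6 kHz both map to 4.55 kHz.

29.25 kHz, 41.6 kHz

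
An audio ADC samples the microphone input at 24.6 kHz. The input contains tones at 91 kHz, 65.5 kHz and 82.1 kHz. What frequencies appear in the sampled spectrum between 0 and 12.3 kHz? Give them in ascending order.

7.4 kHz, 8.3 kHz

fs/2 = 12.3 kHz.
91 kHz mod fs = 17.2 kHz.
17.2 kHz > fs/2 = 12.3 kHz, folds to fs − 17.2 kHz = 7.4 kHz.
65.5 kHz mod fs = 16.3 kHz.
16.3 kHz > fs/2 = 12.3 kHz, folds to fs − 16.3 kHz = 8.3 kHz.
82.1 kHz mod fs = 8.3 kHz.
8.3 kHz ≤ fs/2 = 12.3 kHz, appears at 8.3 kHz.
Distinct values: {7.4 kHz, 8.3 kHz}.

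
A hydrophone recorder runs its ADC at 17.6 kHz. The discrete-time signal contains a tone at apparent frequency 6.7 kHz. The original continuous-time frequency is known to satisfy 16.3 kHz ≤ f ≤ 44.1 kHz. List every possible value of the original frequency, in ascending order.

24.3 kHz, 28.5 kHz, 41.9 kHz

Frequencies that alias to 6.7 kHz are k·fs ± 6.7 kHz for integer k ≥ 0.
k=0: 6.7 kHz.
k=1: 10.9 kHz, 24.3 kHz.
k=2: 28.5 kHz, 41.9 kHz.
k=3: 46.1 kHz, 59.5 kHz.
Within [16.3 kHz, 44.1 kHz]: 24.3 kHz, 28.5 kHz, 41.9 kHz.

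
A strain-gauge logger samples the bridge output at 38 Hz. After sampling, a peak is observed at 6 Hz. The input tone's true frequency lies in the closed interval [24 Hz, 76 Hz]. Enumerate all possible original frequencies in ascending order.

32 Hz, 44 Hz, 70 Hz

Frequencies that alias to 6 Hz are k·fs ± 6 Hz for integer k ≥ 0.
k=0: 6 Hz.
k=1: 32 Hz, 44 Hz.
k=2: 70 Hz, 82 Hz.
k=3: 108 Hz, 120 Hz.
Within [24 Hz, 76 Hz]: 32 Hz, 44 Hz, 70 Hz.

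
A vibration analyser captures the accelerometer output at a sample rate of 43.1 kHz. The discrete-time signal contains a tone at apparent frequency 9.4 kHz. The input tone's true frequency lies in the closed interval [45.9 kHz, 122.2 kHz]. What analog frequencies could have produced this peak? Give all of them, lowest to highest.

52.5 kHz, 76.8 kHz, 95.6 kHz, 119.9 kHz

Frequencies that alias to 9.4 kHz are k·fs ± 9.4 kHz for integer k ≥ 0.
k=0: 9.4 kHz.
k=1: 33.7 kHz, 52.5 kHz.
k=2: 76.8 kHz, 95.6 kHz.
k=3: 119.9 kHz, 138.7 kHz.
k=4: 163 kHz, 181.8 kHz.
Within [45.9 kHz, 122.2 kHz]: 52.5 kHz, 76.8 kHz, 95.6 kHz, 119.9 kHz.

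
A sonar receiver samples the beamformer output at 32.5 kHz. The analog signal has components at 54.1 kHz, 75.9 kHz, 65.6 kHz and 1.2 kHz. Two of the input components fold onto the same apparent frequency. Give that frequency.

10.9 kHz

fs/2 = 16.25 kHz.
54.1 kHz mod fs = 21.6 kHz.
21.6 kHz > fs/2 = 16.25 kHz, folds to fs − 21.6 kHz = 10.9 kHz.
75.9 kHz mod fs = 10.9 kHz.
10.9 kHz ≤ fs/2 = 16.25 kHz, appears at 10.9 kHz.
65.6 kHz mod fs = 0.6 kHz.
0.6 kHz ≤ fs/2 = 16.25 kHz, appears at 0.6 kHz.
1.2 kHz ≤ fs/2 = 16.25 kHz, passes unchanged.
54.1 kHz and 75.9 kHz both map to 10.9 kHz.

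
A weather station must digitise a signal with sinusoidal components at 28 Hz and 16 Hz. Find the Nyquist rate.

Highest-frequency component: 28 Hz.
Nyquist rate = 2 × 28 Hz = 56 Hz.

56 Hz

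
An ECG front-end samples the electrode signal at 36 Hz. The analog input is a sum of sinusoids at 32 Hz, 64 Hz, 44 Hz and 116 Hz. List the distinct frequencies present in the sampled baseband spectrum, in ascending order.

4 Hz, 8 Hz

fs/2 = 18 Hz.
32 Hz > fs/2 = 18 Hz, folds to fs − 32 Hz = 4 Hz.
64 Hz mod fs = 28 Hz.
28 Hz > fs/2 = 18 Hz, folds to fs − 28 Hz = 8 Hz.
44 Hz mod fs = 8 Hz.
8 Hz ≤ fs/2 = 18 Hz, appears at 8 Hz.
116 Hz mod fs = 8 Hz.
8 Hz ≤ fs/2 = 18 Hz, appears at 8 Hz.
Distinct values: {4 Hz, 8 Hz}.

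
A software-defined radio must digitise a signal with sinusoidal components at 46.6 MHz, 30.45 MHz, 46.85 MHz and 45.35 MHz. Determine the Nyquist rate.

93.7 MHz

Highest-frequency component: 46.85 MHz.
Nyquist rate = 2 × 46.85 MHz = 93.7 MHz.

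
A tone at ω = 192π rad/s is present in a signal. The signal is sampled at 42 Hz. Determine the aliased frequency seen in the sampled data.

12 Hz

ω = 192π rad/s → f = ω/(2π) = 96 Hz.
96 Hz mod fs = 12 Hz.
12 Hz ≤ fs/2 = 21 Hz, appears at 12 Hz.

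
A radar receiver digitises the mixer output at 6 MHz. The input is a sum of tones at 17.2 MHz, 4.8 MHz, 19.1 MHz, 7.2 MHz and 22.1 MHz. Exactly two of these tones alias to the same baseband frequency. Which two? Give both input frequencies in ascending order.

fs/2 = 3 MHz.
17.2 MHz mod fs = 5.2 MHz.
5.2 MHz > fs/2 = 3 MHz, folds to fs − 5.2 MHz = 0.8 MHz.
4.8 MHz > fs/2 = 3 MHz, folds to fs − 4.8 MHz = 1.2 MHz.
19.1 MHz mod fs = 1.1 MHz.
1.1 MHz ≤ fs/2 = 3 MHz, appears at 1.1 MHz.
7.2 MHz mod fs = 1.2 MHz.
1.2 MHz ≤ fs/2 = 3 MHz, appears at 1.2 MHz.
22.1 MHz mod fs = 4.1 MHz.
4.1 MHz > fs/2 = 3 MHz, folds to fs − 4.1 MHz = 1.9 MHz.
4.8 MHz and 7.2 MHz both map to 1.2 MHz.

4.8 MHz, 7.2 MHz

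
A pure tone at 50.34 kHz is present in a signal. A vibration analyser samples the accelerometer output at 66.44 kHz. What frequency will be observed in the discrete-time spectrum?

16.1 kHz

50.34 kHz > fs/2 = 33.22 kHz, folds to fs − 50.34 kHz = 16.1 kHz.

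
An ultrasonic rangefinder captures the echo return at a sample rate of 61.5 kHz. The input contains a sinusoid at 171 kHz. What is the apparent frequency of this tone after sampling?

171 kHz mod fs = 48 kHz.
48 kHz > fs/2 = 30.75 kHz, folds to fs − 48 kHz = 13.5 kHz.

13.5 kHz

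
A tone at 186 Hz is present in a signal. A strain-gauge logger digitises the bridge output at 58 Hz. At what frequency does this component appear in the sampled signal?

186 Hz mod fs = 12 Hz.
12 Hz ≤ fs/2 = 29 Hz, appears at 12 Hz.

12 Hz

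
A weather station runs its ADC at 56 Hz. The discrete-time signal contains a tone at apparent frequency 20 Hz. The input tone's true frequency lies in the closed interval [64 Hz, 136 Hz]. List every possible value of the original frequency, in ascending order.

76 Hz, 92 Hz, 132 Hz

Frequencies that alias to 20 Hz are k·fs ± 20 Hz for integer k ≥ 0.
k=0: 20 Hz.
k=1: 36 Hz, 76 Hz.
k=2: 92 Hz, 132 Hz.
k=3: 148 Hz, 188 Hz.
Within [64 Hz, 136 Hz]: 76 Hz, 92 Hz, 132 Hz.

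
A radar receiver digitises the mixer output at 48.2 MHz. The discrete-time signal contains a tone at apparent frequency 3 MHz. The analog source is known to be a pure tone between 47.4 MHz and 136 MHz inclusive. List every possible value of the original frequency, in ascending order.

Frequencies that alias to 3 MHz are k·fs ± 3 MHz for integer k ≥ 0.
k=0: 3 MHz.
k=1: 45.2 MHz, 51.2 MHz.
k=2: 93.4 MHz, 99.4 MHz.
k=3: 141.6 MHz, 147.6 MHz.
Within [47.4 MHz, 136 MHz]: 51.2 MHz, 93.4 MHz, 99.4 MHz.

51.2 MHz, 93.4 MHz, 99.4 MHz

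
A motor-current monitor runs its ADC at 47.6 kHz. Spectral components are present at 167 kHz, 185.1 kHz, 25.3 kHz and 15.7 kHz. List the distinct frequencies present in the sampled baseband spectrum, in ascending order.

5.3 kHz, 15.7 kHz, 22.3 kHz, 23.4 kHz

fs/2 = 23.8 kHz.
167 kHz mod fs = 24.2 kHz.
24.2 kHz > fs/2 = 23.8 kHz, folds to fs − 24.2 kHz = 23.4 kHz.
185.1 kHz mod fs = 42.3 kHz.
42.3 kHz > fs/2 = 23.8 kHz, folds to fs − 42.3 kHz = 5.3 kHz.
25.3 kHz > fs/2 = 23.8 kHz, folds to fs − 25.3 kHz = 22.3 kHz.
15.7 kHz ≤ fs/2 = 23.8 kHz, passes unchanged.
Distinct values: {5.3 kHz, 15.7 kHz, 22.3 kHz, 23.4 kHz}.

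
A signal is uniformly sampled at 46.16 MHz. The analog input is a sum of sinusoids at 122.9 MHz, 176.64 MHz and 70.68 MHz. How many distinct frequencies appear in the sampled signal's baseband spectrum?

3

fs/2 = 23.08 MHz.
122.9 MHz mod fs = 30.58 MHz.
30.58 MHz > fs/2 = 23.08 MHz, folds to fs − 30.58 MHz = 15.58 MHz.
176.64 MHz mod fs = 38.16 MHz.
38.16 MHz > fs/2 = 23.08 MHz, folds to fs − 38.16 MHz = 8 MHz.
70.68 MHz mod fs = 24.52 MHz.
24.52 MHz > fs/2 = 23.08 MHz, folds to fs − 24.52 MHz = 21.64 MHz.
Distinct values: {8 MHz, 15.58 MHz, 21.64 MHz} → 3.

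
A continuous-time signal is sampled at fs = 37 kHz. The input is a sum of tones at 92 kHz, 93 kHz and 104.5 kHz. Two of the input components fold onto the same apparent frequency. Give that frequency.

fs/2 = 18.5 kHz.
92 kHz mod fs = 18 kHz.
18 kHz ≤ fs/2 = 18.5 kHz, appears at 18 kHz.
93 kHz mod fs = 19 kHz.
19 kHz > fs/2 = 18.5 kHz, folds to fs − 19 kHz = 18 kHz.
104.5 kHz mod fs = 30.5 kHz.
30.5 kHz > fs/2 = 18.5 kHz, folds to fs − 30.5 kHz = 6.5 kHz.
92 kHz and 93 kHz both map to 18 kHz.

18 kHz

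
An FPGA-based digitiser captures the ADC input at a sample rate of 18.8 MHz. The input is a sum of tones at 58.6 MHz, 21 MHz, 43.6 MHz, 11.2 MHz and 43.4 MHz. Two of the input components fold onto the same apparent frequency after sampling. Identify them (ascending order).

fs/2 = 9.4 MHz.
58.6 MHz mod fs = 2.2 MHz.
2.2 MHz ≤ fs/2 = 9.4 MHz, appears at 2.2 MHz.
21 MHz mod fs = 2.2 MHz.
2.2 MHz ≤ fs/2 = 9.4 MHz, appears at 2.2 MHz.
43.6 MHz mod fs = 6 MHz.
6 MHz ≤ fs/2 = 9.4 MHz, appears at 6 MHz.
11.2 MHz > fs/2 = 9.4 MHz, folds to fs − 11.2 MHz = 7.6 MHz.
43.4 MHz mod fs = 5.8 MHz.
5.8 MHz ≤ fs/2 = 9.4 MHz, appears at 5.8 MHz.
21 MHz and 58.6 MHz both map to 2.2 MHz.

21 MHz, 58.6 MHz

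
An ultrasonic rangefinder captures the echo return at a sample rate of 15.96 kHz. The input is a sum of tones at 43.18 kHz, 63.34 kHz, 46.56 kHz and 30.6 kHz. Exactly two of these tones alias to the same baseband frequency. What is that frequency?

1.32 kHz

fs/2 = 7.98 kHz.
43.18 kHz mod fs = 11.26 kHz.
11.26 kHz > fs/2 = 7.98 kHz, folds to fs − 11.26 kHz = 4.7 kHz.
63.34 kHz mod fs = 15.46 kHz.
15.46 kHz > fs/2 = 7.98 kHz, folds to fs − 15.46 kHz = 0.5 kHz.
46.56 kHz mod fs = 14.64 kHz.
14.64 kHz > fs/2 = 7.98 kHz, folds to fs − 14.64 kHz = 1.32 kHz.
30.6 kHz mod fs = 14.64 kHz.
14.64 kHz > fs/2 = 7.98 kHz, folds to fs − 14.64 kHz = 1.32 kHz.
30.6 kHz and 46.56 kHz both map to 1.32 kHz.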